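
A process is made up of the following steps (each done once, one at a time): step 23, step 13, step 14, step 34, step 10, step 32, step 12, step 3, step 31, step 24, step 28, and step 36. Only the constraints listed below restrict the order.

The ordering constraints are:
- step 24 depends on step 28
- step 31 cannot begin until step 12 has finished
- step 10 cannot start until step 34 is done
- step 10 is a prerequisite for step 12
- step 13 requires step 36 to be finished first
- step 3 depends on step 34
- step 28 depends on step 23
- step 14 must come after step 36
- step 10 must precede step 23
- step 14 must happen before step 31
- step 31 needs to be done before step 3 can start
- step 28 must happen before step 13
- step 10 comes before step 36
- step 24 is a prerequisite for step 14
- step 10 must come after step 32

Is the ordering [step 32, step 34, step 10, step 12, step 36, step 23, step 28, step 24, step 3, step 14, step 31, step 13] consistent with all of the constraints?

No

The sequence places step 3 ahead of step 31.
But one of the constraints requires step 31 before step 3, so this ordering violates it.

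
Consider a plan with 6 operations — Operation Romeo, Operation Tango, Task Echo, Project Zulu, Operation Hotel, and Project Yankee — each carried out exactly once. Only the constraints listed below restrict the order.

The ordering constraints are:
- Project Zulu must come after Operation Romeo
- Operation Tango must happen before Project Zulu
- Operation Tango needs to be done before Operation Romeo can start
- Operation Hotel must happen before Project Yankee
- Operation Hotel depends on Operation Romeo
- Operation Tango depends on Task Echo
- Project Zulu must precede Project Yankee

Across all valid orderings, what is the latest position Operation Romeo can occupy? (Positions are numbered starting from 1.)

The operations that are forced after Operation Romeo, directly or by a chain of constraints, are Project Zulu, Operation Hotel, Project Yankee. That's 3 operations.
So at least 3 operations follow Operation Romeo, putting Operation Romeo no later than position 3. That position is achievable by scheduling everything else first.

3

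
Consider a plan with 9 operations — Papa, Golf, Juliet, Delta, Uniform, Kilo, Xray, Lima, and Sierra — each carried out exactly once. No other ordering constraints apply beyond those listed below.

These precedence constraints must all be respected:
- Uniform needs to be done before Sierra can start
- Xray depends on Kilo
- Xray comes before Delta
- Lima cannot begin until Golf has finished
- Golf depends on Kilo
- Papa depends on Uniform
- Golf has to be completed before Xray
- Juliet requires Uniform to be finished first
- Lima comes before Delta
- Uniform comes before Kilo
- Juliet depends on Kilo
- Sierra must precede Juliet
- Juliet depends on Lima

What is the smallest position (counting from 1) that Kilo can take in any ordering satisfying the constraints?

2

Working backwards through the constraints from Kilo, its only required predecessor is Uniform.
With 1 mandatory predecessor, the earliest Kilo can sit is position 1+1 = 2, and placing just that one first achieves it.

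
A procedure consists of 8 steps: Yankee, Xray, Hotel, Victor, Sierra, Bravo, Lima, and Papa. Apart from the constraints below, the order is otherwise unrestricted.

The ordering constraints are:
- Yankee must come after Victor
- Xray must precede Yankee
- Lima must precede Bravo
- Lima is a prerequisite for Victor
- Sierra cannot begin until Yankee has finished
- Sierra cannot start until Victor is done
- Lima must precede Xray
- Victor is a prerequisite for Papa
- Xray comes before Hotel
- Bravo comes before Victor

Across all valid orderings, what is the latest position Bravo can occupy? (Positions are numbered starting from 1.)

The steps that are forced after Bravo, directly or by a chain of constraints, are Yankee, Victor, Sierra, Papa. That's 4 steps.
So at least 4 steps follow Bravo, putting Bravo no later than position 4. That position is achievable by scheduling everything else first.

4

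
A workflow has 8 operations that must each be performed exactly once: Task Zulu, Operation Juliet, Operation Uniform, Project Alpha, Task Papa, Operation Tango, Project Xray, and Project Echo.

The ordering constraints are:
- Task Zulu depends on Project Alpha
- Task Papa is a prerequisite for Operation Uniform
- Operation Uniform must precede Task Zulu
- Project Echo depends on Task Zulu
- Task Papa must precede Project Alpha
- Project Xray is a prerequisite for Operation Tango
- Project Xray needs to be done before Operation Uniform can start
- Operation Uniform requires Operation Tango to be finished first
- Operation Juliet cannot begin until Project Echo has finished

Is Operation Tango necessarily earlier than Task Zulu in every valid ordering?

Tracing the constraints gives a chain: Operation Tango → Operation Uniform → Task Zulu.
Hence Operation Tango necessarily comes before Task Zulu.

Yes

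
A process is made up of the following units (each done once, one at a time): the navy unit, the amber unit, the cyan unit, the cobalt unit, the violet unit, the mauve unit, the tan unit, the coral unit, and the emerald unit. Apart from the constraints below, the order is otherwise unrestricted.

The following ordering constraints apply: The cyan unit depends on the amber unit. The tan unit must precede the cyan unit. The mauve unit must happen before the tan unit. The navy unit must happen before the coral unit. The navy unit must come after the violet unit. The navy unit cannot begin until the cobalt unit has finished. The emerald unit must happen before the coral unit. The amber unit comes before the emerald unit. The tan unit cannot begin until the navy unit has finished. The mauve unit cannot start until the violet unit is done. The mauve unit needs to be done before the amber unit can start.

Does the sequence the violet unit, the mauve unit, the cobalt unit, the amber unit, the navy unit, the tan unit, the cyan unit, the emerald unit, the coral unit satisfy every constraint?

Yes

Every stated constraint is respected: the amber unit sits at position 4, ahead of the emerald unit at position 8, and each of the other listed pairs likewise has the predecessor earlier in the sequence.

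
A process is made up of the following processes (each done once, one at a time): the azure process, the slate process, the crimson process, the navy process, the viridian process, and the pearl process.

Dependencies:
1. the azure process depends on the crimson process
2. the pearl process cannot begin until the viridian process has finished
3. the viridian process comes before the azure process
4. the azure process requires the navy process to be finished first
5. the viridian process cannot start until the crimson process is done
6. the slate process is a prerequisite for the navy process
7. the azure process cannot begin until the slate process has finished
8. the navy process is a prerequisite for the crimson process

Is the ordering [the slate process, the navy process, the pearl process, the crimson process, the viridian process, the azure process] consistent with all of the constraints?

Here the viridian process comes after the pearl process.
Since the viridian process is required before the pearl process, the ordering is invalid.

No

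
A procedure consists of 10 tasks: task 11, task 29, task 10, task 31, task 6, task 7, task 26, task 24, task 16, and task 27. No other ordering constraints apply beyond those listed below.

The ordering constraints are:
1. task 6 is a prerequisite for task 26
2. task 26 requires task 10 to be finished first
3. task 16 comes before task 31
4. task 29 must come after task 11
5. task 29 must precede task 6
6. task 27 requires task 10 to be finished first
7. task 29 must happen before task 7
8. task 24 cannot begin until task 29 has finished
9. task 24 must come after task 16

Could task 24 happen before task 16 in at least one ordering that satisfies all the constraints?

No

Following task 16 → task 24, task 16 must precede task 24 in every valid ordering.
So no valid ordering can have task 24 before task 16.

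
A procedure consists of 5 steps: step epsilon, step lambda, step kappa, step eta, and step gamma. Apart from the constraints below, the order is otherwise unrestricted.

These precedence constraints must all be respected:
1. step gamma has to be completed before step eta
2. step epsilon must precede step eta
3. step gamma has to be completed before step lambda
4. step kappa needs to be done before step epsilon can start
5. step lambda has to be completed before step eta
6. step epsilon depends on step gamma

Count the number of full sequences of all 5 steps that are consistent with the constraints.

2 steps have no prerequisites (step kappa, step gamma), so any of them could come first.
Systematically extending each partial ordering one step at a time and counting, there are 5 complete orderings.

5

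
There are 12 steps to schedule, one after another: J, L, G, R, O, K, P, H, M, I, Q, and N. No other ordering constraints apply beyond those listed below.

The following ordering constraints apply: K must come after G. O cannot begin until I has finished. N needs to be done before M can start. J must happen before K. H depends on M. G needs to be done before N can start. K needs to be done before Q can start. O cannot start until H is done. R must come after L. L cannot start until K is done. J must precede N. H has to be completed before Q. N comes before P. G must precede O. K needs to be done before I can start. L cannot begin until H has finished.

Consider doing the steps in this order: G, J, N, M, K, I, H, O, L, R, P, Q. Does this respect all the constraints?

Yes

Every stated constraint is respected: N sits at position 3, ahead of P at position 11, and each of the other listed pairs likewise has the predecessor earlier in the sequence.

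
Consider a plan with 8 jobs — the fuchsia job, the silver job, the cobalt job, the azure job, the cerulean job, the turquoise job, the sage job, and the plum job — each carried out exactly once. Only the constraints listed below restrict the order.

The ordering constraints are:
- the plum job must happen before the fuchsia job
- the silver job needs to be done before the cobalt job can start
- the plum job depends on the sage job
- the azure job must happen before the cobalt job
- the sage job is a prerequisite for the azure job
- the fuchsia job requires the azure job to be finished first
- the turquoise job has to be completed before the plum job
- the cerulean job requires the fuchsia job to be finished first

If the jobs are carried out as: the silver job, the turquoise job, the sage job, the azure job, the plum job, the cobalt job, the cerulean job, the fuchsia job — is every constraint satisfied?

Here the fuchsia job comes after the cerulean job.
That contradicts the constraint that the fuchsia job must precede the cerulean job.

No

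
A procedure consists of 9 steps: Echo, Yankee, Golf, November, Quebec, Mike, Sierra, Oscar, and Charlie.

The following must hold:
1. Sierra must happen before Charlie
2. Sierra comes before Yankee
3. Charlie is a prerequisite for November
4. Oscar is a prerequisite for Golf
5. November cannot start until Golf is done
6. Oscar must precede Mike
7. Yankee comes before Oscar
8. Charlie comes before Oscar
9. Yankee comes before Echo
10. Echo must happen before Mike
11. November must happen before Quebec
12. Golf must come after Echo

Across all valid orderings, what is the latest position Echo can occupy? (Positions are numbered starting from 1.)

The steps that are forced after Echo, directly or by a chain of constraints, are Golf, November, Quebec, Mike. That's 4 steps.
So at least 4 steps follow Echo, putting Echo no later than position 5. That position is achievable by scheduling everything else first.

5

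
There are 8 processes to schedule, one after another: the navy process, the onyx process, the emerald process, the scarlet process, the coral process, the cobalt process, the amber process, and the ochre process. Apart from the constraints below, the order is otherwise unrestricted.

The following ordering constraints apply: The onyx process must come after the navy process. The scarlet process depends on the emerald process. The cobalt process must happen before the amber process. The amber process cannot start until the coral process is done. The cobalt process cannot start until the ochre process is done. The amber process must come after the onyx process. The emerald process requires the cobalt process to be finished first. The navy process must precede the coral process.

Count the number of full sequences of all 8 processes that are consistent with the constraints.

The processes with no prerequisites are the navy process, the ochre process; any of them can be placed first.
Enumerating by repeatedly choosing an available process (one whose prerequisites are all placed) gives 130 distinct complete orderings.

130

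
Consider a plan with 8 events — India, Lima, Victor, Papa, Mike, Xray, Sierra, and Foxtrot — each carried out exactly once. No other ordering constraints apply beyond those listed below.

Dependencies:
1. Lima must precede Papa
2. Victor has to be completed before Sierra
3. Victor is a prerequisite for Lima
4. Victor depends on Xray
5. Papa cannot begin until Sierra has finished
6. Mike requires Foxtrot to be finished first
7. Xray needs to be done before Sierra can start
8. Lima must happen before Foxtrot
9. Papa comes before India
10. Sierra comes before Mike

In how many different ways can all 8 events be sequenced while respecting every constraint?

15

Xray is the only event with nothing required before it, so every ordering starts there.
Enumerating by repeatedly choosing an available event (one whose prerequisites are all placed) gives 15 distinct complete orderings.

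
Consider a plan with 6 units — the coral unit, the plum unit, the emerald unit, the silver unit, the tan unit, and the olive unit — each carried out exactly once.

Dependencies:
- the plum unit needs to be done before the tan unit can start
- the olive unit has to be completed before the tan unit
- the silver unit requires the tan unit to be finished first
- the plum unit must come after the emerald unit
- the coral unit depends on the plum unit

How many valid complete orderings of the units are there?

10

The units with no prerequisites are the emerald unit, the olive unit; any of them can be placed first.
Systematically extending each partial ordering one unit at a time and counting, there are 10 complete orderings.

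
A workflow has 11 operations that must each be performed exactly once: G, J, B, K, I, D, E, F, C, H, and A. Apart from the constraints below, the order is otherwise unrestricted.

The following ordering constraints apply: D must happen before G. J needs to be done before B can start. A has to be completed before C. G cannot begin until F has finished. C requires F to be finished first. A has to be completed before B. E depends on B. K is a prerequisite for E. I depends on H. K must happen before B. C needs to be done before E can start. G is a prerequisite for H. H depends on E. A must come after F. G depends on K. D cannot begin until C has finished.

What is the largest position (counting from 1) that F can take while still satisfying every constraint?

3

The operations that are forced after F, directly or by a chain of constraints, are G, B, I, D, E, C, H, A. That's 8 operations.
With 8 mandatory successors out of 11 operations total, the latest slot for F is 11−8 = 3, and it's reachable by doing all non-successors before F.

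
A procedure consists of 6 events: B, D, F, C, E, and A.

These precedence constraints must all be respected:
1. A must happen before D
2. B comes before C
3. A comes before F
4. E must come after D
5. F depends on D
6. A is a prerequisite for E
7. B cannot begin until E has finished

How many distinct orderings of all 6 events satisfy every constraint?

4

A is the only event with nothing required before it, so every ordering starts there.
Counting all ways to extend the partial order to a total order gives 4.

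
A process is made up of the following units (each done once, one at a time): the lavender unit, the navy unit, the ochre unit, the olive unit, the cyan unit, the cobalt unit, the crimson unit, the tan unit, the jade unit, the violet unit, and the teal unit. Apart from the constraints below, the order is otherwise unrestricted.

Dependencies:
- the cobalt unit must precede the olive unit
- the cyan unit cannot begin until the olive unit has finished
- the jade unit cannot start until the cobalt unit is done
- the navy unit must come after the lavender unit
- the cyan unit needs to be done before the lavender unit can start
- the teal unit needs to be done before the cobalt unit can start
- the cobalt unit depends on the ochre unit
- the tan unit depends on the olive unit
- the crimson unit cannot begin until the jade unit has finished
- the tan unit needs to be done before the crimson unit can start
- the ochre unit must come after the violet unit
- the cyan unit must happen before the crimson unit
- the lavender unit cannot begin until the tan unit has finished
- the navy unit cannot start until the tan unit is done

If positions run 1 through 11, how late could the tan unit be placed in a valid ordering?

Every unit that must follow the tan unit has to come after it. Tracing all chains starting from the tan unit, those units are: the lavender unit, the navy unit, the crimson unit — 3 in total.
With 3 mandatory successors out of 11 units total, the latest slot for the tan unit is 11−3 = 8, and it's reachable by doing all non-successors before the tan unit.

8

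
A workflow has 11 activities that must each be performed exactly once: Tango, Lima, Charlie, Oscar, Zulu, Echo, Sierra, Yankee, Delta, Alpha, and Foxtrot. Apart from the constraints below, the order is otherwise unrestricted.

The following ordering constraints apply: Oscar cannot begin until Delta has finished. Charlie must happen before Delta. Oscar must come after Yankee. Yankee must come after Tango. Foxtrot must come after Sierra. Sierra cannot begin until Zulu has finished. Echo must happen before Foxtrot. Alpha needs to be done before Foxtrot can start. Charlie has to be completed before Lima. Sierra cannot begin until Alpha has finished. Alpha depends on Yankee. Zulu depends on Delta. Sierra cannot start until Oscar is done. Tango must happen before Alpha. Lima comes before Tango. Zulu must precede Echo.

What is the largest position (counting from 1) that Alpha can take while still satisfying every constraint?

Every activity that must follow Alpha has to come after it. Tracing all chains starting from Alpha, those activities are: Sierra, Foxtrot — 2 in total.
So at least 2 activities follow Alpha, putting Alpha no later than position 9. That position is achievable by scheduling everything else first.

9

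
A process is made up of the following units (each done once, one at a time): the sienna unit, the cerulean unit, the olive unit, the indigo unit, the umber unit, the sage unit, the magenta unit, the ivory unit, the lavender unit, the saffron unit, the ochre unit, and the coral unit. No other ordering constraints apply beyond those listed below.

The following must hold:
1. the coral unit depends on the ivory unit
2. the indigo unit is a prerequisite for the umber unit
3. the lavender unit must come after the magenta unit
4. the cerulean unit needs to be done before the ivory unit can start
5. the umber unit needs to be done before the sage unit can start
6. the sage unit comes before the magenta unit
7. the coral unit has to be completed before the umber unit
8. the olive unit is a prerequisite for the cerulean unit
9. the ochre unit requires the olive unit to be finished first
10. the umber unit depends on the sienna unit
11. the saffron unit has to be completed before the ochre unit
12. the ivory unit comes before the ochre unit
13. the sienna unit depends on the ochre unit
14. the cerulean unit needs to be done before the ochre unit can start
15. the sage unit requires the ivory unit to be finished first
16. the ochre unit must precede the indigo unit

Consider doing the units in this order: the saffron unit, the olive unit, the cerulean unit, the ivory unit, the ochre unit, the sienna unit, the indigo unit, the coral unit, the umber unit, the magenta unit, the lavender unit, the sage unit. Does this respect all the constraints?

The sequence places the magenta unit ahead of the sage unit.
That contradicts the constraint that the sage unit must precede the magenta unit.

No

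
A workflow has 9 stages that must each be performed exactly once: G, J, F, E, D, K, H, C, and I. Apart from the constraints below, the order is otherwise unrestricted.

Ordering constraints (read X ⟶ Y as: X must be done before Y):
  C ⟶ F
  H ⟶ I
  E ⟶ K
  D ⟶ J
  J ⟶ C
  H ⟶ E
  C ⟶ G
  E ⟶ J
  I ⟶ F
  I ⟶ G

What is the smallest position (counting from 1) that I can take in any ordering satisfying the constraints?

Working backwards through the constraints from I, its only required predecessor is H.
So at minimum 1 stage comes before I, putting I no earlier than position 2. That position is achievable by scheduling exactly that predecessor first.

2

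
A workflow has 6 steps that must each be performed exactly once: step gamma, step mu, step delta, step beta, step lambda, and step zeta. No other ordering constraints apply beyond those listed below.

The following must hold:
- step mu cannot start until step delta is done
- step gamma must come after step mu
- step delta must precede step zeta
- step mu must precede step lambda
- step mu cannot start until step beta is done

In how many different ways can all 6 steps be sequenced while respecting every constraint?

2 steps have no prerequisites (step delta, step beta), so any of them could come first.
Counting all ways to extend the partial order to a total order gives 18.

18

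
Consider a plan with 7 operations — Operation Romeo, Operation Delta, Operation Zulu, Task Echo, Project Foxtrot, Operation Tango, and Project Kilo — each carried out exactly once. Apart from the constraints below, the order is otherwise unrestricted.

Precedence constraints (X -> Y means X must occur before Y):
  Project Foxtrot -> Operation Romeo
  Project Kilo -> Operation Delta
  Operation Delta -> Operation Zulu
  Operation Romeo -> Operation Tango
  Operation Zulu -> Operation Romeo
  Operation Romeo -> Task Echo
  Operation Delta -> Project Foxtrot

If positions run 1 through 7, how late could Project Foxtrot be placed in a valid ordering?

Every operation that must follow Project Foxtrot has to come after it. Tracing all chains starting from Project Foxtrot, those operations are: Operation Romeo, Task Echo, Operation Tango — 3 in total.
With 3 mandatory successors out of 7 operations total, the latest slot for Project Foxtrot is 7−3 = 4, and it's reachable by doing all non-successors before Project Foxtrot.

4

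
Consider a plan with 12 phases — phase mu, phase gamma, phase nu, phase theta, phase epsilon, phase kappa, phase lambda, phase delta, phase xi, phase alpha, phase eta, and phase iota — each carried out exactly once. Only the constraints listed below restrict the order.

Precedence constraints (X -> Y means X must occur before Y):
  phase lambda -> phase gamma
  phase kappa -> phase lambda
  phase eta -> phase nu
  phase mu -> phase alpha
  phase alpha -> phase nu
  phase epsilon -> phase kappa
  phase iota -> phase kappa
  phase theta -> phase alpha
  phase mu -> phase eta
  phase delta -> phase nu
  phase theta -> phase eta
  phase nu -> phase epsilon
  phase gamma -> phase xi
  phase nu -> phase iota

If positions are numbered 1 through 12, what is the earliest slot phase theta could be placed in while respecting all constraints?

1

No constraint forces any other phase before phase theta, so it can be placed first.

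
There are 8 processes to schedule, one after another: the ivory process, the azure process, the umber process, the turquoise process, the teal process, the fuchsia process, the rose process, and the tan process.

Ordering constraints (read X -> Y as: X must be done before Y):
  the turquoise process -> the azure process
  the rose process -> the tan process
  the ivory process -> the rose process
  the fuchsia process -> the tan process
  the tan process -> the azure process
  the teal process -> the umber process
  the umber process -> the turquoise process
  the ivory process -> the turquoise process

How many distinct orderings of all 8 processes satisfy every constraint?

The processes with no prerequisites are the ivory process, the teal process, the fuchsia process; any of them can be placed first.
Systematically extending each partial ordering one process at a time and counting, there are 99 complete orderings.

99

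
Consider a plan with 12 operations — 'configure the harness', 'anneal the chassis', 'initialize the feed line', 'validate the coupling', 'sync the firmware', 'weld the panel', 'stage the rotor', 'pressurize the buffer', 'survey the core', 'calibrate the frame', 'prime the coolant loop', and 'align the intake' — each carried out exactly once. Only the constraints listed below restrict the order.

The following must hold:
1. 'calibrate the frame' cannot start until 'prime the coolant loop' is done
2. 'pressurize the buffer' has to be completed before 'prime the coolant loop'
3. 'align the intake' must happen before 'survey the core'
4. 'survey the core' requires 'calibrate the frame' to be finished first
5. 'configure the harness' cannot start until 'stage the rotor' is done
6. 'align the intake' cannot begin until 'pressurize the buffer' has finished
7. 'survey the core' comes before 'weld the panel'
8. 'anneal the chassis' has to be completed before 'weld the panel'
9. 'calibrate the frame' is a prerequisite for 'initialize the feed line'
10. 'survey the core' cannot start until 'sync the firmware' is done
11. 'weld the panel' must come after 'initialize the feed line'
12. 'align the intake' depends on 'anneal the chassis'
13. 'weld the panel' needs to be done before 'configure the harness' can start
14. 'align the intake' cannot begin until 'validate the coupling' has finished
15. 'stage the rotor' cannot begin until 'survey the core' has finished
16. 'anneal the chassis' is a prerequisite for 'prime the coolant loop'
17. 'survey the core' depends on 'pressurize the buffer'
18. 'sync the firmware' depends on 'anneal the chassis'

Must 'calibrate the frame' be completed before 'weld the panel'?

Yes

Following the dependencies: 'calibrate the frame' → 'survey the core' → 'weld the panel'.
So 'calibrate the frame' must precede 'weld the panel' in any valid ordering.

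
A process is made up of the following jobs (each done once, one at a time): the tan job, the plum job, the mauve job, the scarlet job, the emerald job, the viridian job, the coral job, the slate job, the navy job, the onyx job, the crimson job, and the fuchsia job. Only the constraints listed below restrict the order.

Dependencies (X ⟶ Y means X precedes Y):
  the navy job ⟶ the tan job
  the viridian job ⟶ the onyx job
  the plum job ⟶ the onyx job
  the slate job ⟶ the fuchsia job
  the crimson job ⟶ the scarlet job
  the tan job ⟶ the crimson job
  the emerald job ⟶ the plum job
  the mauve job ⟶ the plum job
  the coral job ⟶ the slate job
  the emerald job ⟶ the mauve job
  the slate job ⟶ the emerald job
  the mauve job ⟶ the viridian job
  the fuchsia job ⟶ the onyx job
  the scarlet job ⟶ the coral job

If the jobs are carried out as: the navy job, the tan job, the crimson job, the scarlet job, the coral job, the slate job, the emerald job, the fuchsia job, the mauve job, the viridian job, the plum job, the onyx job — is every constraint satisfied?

Yes

Going through the constraints one by one, each required predecessor appears earlier in the sequence than its dependent — e.g. the fuchsia job (position 8) is before the onyx job (position 12), as required.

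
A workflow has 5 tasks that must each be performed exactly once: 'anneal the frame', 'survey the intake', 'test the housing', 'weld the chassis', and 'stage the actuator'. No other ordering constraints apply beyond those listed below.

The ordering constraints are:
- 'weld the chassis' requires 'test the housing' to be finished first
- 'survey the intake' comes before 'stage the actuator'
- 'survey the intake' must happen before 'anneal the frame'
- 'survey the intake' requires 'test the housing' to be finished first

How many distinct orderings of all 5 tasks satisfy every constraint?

Only 'test the housing' has no prerequisites, so it must go first.
Enumerating by repeatedly choosing an available task (one whose prerequisites are all placed) gives 8 distinct complete orderings.

8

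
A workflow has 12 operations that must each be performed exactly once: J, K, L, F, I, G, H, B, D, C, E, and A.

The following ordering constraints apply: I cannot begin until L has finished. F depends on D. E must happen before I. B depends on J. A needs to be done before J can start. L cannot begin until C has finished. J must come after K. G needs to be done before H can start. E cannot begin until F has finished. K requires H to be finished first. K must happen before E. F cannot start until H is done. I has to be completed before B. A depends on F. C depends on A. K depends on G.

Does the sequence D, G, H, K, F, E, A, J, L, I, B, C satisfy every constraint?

The sequence places L ahead of C.
But one of the constraints requires C before L, so this ordering violates it.

No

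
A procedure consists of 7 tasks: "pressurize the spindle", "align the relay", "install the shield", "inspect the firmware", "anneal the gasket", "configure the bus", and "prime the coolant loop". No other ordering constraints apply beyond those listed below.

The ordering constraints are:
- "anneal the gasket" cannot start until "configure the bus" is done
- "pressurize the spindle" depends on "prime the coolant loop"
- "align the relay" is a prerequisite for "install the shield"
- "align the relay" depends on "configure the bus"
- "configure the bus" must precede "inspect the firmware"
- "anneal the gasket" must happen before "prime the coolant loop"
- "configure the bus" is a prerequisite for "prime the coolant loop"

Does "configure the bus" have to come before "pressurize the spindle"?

Chaining the stated constraints: "configure the bus" → "prime the coolant loop" → "pressurize the spindle".
Hence "configure the bus" necessarily comes before "pressurize the spindle".

Yes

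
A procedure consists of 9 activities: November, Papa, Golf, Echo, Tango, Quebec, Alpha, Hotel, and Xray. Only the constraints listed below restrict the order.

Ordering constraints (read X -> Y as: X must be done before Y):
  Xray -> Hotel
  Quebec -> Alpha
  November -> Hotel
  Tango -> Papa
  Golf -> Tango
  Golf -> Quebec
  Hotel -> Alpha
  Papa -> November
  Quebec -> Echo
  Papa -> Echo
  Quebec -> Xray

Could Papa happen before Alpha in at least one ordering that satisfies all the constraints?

The constraints force Papa before Alpha, so yes — every valid ordering has Papa earlier.

Yes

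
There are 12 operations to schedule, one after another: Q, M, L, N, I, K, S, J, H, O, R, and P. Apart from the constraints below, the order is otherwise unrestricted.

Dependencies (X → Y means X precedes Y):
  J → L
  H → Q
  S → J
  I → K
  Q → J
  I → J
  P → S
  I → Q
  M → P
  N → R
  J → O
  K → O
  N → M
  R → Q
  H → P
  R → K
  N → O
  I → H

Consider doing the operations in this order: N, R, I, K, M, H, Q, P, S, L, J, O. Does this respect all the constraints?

No

In the proposed order, L appears before J.
But one of the constraints requires J before L, so this ordering violates it.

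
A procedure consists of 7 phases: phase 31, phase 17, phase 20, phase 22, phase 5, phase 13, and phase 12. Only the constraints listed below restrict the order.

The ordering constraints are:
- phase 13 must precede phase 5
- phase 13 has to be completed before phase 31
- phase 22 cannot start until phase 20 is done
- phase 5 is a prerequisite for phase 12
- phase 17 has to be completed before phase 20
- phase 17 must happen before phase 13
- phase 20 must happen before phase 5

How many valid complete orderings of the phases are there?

30

Phase 17 is the only phase with nothing required before it, so every ordering starts there.
Enumerating by repeatedly choosing an available phase (one whose prerequisites are all placed) gives 30 distinct complete orderings.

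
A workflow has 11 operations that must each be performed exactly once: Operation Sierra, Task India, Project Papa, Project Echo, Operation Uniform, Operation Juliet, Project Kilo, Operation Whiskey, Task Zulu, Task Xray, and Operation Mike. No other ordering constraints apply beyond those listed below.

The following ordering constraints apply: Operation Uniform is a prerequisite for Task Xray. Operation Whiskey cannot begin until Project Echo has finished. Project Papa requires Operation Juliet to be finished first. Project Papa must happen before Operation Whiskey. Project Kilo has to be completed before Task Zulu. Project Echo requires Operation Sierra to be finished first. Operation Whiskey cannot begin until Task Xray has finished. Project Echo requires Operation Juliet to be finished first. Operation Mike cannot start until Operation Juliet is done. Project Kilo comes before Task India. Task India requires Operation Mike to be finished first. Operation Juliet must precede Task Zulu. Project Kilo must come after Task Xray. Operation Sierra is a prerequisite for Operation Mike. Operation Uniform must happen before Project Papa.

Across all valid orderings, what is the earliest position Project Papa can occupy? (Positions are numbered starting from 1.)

3

Every operation that must precede Project Papa has to come before it. Tracing all chains that end at Project Papa, those operations are: Operation Uniform, Operation Juliet — 2 in total.
So at minimum 2 operations come before Project Papa, putting Project Papa no earlier than position 3. That position is achievable by scheduling exactly those predecessors first.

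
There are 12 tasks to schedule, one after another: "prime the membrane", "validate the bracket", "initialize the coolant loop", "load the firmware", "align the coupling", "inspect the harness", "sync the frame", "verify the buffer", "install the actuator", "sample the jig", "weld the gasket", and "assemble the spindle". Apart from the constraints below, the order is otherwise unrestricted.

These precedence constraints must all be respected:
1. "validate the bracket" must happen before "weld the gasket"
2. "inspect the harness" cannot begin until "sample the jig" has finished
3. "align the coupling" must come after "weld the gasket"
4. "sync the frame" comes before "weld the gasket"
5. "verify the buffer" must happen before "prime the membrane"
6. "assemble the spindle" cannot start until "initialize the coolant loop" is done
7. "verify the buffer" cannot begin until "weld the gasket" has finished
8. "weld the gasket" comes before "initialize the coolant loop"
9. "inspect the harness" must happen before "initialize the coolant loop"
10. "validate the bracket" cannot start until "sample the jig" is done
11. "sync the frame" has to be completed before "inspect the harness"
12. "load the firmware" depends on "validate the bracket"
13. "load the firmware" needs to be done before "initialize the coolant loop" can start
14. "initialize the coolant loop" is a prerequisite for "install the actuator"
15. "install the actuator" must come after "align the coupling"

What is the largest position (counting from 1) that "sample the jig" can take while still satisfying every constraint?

Every task that must follow "sample the jig" has to come after it. Tracing all chains starting from "sample the jig", those tasks are: "prime the membrane", "validate the bracket", "initialize the coolant loop", "load the firmware", "align the coupling", "inspect the harness", "verify the buffer", "install the actuator", "weld the gasket", "assemble the spindle" — 10 in total.
With 10 mandatory successors out of 12 tasks total, the latest slot for "sample the jig" is 12−10 = 2, and it's reachable by doing all non-successors before "sample the jig".

2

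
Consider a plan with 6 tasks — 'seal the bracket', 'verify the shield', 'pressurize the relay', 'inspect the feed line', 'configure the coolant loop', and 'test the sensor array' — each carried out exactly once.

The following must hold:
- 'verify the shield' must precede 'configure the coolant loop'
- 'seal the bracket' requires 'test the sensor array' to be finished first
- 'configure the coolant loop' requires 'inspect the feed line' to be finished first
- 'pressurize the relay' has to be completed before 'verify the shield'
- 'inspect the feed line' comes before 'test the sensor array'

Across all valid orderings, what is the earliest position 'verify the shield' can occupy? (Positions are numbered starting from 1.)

2

The only task forced before 'verify the shield' (directly or transitively) is 'pressurize the relay'.
With 1 mandatory predecessor, the earliest 'verify the shield' can sit is position 1+1 = 2, and placing just that one first achieves it.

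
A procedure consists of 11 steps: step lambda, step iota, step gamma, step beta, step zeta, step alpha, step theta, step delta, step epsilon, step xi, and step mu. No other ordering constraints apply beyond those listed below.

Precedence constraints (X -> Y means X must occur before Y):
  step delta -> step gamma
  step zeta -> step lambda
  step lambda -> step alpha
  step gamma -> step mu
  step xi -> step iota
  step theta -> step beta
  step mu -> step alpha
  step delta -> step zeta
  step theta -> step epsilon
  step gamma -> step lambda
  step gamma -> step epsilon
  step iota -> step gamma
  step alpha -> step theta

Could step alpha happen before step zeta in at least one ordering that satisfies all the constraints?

There is a dependency chain step zeta → step lambda → step alpha, so step alpha always comes after step zeta.
Hence step alpha can never be scheduled before step zeta.

No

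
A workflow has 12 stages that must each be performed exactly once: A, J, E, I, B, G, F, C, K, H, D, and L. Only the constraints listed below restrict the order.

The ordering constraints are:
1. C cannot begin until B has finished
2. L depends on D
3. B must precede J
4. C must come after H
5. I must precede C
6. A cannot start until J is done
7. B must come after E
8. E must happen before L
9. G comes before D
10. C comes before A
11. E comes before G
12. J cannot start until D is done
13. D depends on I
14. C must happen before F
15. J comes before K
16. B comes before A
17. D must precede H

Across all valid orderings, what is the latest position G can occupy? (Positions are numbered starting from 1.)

4

Every stage that must follow G has to come after it. Tracing all chains starting from G, those stages are: A, J, F, C, K, H, D, L — 8 in total.
With 8 mandatory successors out of 12 stages total, the latest slot for G is 12−8 = 4, and it's reachable by doing all non-successors before G.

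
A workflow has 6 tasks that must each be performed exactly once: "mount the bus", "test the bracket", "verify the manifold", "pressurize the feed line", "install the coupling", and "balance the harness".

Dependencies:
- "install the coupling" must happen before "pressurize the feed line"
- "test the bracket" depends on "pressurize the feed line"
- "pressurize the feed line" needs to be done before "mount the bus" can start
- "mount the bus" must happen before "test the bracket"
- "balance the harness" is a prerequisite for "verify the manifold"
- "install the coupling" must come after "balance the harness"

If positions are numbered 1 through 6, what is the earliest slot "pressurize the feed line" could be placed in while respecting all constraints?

3

Working backwards through the constraints from "pressurize the feed line", its full set of required predecessors is "install the coupling", "balance the harness" — 2 of them.
So at minimum 2 tasks come before "pressurize the feed line", putting "pressurize the feed line" no earlier than position 3. That position is achievable by scheduling exactly those predecessors first.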